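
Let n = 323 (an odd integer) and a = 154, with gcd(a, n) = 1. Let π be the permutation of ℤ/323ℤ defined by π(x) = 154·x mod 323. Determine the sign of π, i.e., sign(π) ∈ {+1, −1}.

-1

Trace 154: π^k(154) = [154, 137, 103, 35, 222, 273, 52] for k=0..6.
Cycle type of π: 18×17 + 1×17; total 34 cycles.
34 cycles on 323: each ℓ→(−1)^(ℓ−1), product (−1)^289 = -1.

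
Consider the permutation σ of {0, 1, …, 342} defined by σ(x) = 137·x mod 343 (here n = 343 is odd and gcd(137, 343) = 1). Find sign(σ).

+1

Orbit of 65 under x↦137x: [65, 330, 277, 219, 162, 242, 226]… (length divides ord_343(137)).
The orbit structure of x ↦ 137x mod 343: 7 orbits of sizes [147, 147, 21, 21, 3, 3, 1].
7 cycles on 343: each ℓ→(−1)^(ℓ−1), product (−1)^336 = +1.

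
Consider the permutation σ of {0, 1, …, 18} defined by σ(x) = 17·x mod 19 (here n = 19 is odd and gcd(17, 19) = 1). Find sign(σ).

Trace 17: π^k(17) = [17, 4, 11, 16, 6, 7, 5] for k=0..6.
Cycle type of π: 9×2 + 1; total 3 cycles.
Σ(ℓ_i−1) = 19−3 = 16; sign = (−1)^16 = +1.
Zolotarev: (17|19) = +1, matching the cycle-count sign.

+1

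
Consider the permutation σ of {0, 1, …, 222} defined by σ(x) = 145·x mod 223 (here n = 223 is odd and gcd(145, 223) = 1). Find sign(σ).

-1

Orbit of 18 under x↦145x: [18, 157, 19, 79, 82, 71, 37]… (length divides ord_223(145)).
π_145 has 2 disjoint cycles with lengths [222, 1] on {0,…,222}.
Σ(ℓ_i−1) = 223−2 = 221; sign = (−1)^221 = -1.
Check: (145/223) = -1 by Zolotarev.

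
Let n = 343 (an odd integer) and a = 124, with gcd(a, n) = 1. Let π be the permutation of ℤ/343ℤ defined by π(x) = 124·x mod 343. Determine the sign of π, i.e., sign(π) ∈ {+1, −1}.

-1

Trace 48: π^k(48) = [48, 121, 255, 64, 47, 340, 314] for k=0..6.
Cycle type of π: 294 + 42 + 6 + 1; total 4 cycles.
4 cycles on 343: each ℓ→(−1)^(ℓ−1), product (−1)^339 = -1.
Zolotarev: (124|343) = -1, matching the cycle-count sign.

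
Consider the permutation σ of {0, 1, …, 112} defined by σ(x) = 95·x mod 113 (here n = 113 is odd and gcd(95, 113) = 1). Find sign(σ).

Start at x=18: 18 → 15 → 69 → 1 → 95 → 98 → 44 → … (one orbit).
15 cycles of lengths [8, 8, 8, 8, 8, 8, 8, 8, 8, 8, 8, 8, 8, 8, 1].
With 15 cycles on 113 points, sign = (−1)^{113−15} = +1.

+1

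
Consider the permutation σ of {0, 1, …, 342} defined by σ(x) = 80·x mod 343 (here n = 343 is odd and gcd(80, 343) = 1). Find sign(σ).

Trace 214: π^k(214) = [214, 313, 1, 80, 226, 244, 312] for k=0..6.
The orbit structure of x ↦ 80x mod 343: 16 orbits of sizes [42, 42, 42, 42, 42, 42, 42, 6, 6, 6, 6, 6, 6, 6, 6, 1].
sign(π) = (−1)^{n − #cycles} = (−1)^{343−16} = (−1)^327 = -1.
Via Zolotarev, sign(π_{80}) = (80|343) = -1.

-1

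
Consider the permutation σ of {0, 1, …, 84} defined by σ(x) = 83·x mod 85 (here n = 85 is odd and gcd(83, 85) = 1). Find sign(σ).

-1

Start at x=53: 53 → 64 → 42 → 1 → 83 → 4 → 77 → … (one orbit).
π_83 has 12 disjoint cycles with lengths [8, 8, 8, 8, 8, 8, 8, 8, 8, 8, 4, 1] on {0,…,84}.
Σ(ℓ_i−1) = 85−12 = 73; sign = (−1)^73 = -1.
The Jacobi symbol (83|85) = -1 (Zolotarev) agrees.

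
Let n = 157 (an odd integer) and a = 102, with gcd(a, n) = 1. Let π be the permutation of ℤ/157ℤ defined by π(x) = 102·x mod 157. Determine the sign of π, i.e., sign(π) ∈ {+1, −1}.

-1

Orbit of 72 under x↦102x: [72, 122, 41, 100, 152, 118, 104]… (length divides ord_157(102)).
Decompose π into cycles: lengths [156, 1] (2 cycles, including the fixed point 0).
Σ(ℓ_i−1) = 157−2 = 155; sign = (−1)^155 = -1.
Check: (102/157) = -1 by Zolotarev.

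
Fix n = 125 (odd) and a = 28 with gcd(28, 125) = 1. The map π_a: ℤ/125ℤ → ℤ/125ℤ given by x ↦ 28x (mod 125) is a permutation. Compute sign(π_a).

Start at x=64: 64 → 42 → 51 → 53 → 109 → 52 → 81 → … (one orbit).
Cycle type of π: 100 + 20 + 4 + 1; total 4 cycles.
Σ(ℓ_i−1) = 125−4 = 121; sign = (−1)^121 = -1.
Check: (28/125) = -1 by Zolotarev.

-1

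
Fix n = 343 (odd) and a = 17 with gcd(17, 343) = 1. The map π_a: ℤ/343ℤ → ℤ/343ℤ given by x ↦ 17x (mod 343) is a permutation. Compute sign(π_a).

-1

Trace 335: π^k(335) = [335, 207, 89, 141, 339, 275, 216] for k=0..6.
π_17 has 4 disjoint cycles with lengths [294, 42, 6, 1] on {0,…,342}.
4 cycles on 343: each ℓ→(−1)^(ℓ−1), product (−1)^339 = -1.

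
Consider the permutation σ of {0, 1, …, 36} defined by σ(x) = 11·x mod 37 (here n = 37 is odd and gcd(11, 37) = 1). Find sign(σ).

+1

Orbit of 10 under x↦11x: [10, 36, 26, 27, 1, 11]… (length divides ord_37(11)).
The orbit structure of x ↦ 11x mod 37: 7 orbits of sizes [6, 6, 6, 6, 6, 6, 1].
37 − 7 = 30 transpositions; sign(π) = (−1)^30 = +1.
The Jacobi symbol (11|37) = +1 (Zolotarev) agrees.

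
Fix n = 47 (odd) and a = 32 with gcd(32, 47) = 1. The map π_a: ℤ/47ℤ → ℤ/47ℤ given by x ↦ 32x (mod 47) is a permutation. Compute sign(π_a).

Trace 17: π^k(17) = [17, 27, 18, 12, 8, 21, 14] for k=0..6.
π_32 has 3 disjoint cycles with lengths [23, 23, 1] on {0,…,46}.
n − c = 47 − 3 = 44; sign = (−1)^44 = +1.
Check: (32/47) = +1 by Zolotarev.

+1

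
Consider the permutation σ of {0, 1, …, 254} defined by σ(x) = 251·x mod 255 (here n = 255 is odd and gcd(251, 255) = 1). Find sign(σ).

Orbit of 191 under x↦251x: [191, 1, 251, 16]… (length divides ord_255(251)).
Decompose π into cycles: lengths [4, 4, 4, 4, 4, 4, 4, 4, 4, 4, 4, 4, 4, 4, 4, 4, 4, 4, 4, 4, 4, 4, 4, 4, 4, 4, 4, 4, 4, 4, 4, 4, 4, 4, 4, 4, 4, 4, 4, 4, 4, 4, 4, 4, 4, 4, 4, 4, 4, 4, 4, 4, 4, 4, 4, 4, 4, 4, 4, 4, 2, 2, 2, 2, 2, 1, 1, 1, 1, 1] (70 cycles, including the fixed point 0).
n − c = 255 − 70 = 185; sign = (−1)^185 = -1.
The Jacobi symbol (251|255) = -1 (Zolotarev) agrees.

-1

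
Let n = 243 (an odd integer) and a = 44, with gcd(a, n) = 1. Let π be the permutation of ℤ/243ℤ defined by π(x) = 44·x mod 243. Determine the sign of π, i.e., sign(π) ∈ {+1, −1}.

Start at x=10: 10 → 197 → 163 → 125 → 154 → 215 → 226 → … (one orbit).
π_44 has 14 disjoint cycles with lengths [54, 54, 54, 18, 18, 18, 6, 6, 6, 2, 2, 2, 2, 1] on {0,…,242}.
n − c = 243 − 14 = 229; sign = (−1)^229 = -1.

-1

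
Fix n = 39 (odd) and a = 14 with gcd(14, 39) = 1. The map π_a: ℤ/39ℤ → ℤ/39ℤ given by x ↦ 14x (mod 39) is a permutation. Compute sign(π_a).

Orbit of 14 under x↦14x: [14, 1]… (length divides ord_39(14)).
The orbit structure of x ↦ 14x mod 39: 26 orbits of sizes [2, 2, 2, 2, 2, 2, 2, 2, 2, 2, 2, 2, 2, 1, 1, 1, 1, 1, 1, 1, 1, 1, 1, 1, 1, 1].
26 cycles on 39: each ℓ→(−1)^(ℓ−1), product (−1)^13 = -1.

-1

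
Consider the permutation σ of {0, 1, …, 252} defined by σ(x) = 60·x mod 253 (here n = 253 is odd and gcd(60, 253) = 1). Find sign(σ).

Orbit of 60 under x↦60x: [60, 58, 191, 75, 199, 49, 157]… (length divides ord_253(60)).
π_60 has 6 disjoint cycles with lengths [110, 110, 22, 5, 5, 1] on {0,…,252}.
6 cycles on 253: each ℓ→(−1)^(ℓ−1), product (−1)^247 = -1.
(60|253)_J = -1 (Zolotarev's lemma cross-check).

-1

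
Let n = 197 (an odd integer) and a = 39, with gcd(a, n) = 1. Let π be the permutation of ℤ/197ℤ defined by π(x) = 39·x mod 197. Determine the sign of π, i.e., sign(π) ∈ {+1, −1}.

Trace 134: π^k(134) = [134, 104, 116, 190, 121, 188, 43] for k=0..6.
π_39 has 3 disjoint cycles with lengths [98, 98, 1] on {0,…,196}.
Σ(ℓ_i−1) = 197−3 = 194; sign = (−1)^194 = +1.
Check: (39/197) = +1 by Zolotarev.

+1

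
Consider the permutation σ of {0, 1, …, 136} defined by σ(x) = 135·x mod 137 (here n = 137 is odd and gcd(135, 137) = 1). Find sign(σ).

Start at x=100: 100 → 74 → 126 → 22 → 93 → 88 → 98 → … (one orbit).
Cycle type of π: 68×2 + 1; total 3 cycles.
With 3 cycles on 137 points, sign = (−1)^{137−3} = +1.
Check: (135/137) = +1 by Zolotarev.

+1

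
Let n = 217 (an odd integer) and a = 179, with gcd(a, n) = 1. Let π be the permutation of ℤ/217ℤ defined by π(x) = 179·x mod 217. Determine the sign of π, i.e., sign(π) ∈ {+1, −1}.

-1

Start at x=92: 92 → 193 → 44 → 64 → 172 → 191 → 120 → … (one orbit).
Decompose π into cycles: lengths [30, 30, 30, 30, 30, 30, 30, 3, 3, 1] (10 cycles, including the fixed point 0).
217 − 10 = 207 transpositions; sign(π) = (−1)^207 = -1.
(179|217)_J = -1 (Zolotarev's lemma cross-check).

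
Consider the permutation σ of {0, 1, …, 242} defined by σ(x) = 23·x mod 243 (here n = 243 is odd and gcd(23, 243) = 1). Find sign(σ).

-1

Trace 95: π^k(95) = [95, 241, 197, 157, 209, 190, 239] for k=0..6.
Cycle type of π: 162 + 54 + 18 + 6 + 2 + 1; total 6 cycles.
Σ(ℓ_i−1) = 243−6 = 237; sign = (−1)^237 = -1.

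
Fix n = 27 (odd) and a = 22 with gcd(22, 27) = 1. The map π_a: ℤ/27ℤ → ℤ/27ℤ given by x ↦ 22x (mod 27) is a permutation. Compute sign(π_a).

Orbit of 4 under x↦22x: [4, 7, 19, 13, 16, 1, 22]… (length divides ord_27(22)).
Decompose π into cycles: lengths [9, 9, 3, 3, 1, 1, 1] (7 cycles, including the fixed point 0).
n − c = 27 − 7 = 20; sign = (−1)^20 = +1.
(22|27)_J = +1 (Zolotarev's lemma cross-check).

+1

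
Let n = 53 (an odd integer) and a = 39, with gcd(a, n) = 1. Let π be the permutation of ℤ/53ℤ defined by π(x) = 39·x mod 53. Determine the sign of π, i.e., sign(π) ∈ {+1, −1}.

-1

Orbit of 22 under x↦39x: [22, 10, 19, 52, 14, 16, 41]… (length divides ord_53(39)).
Cycle type of π: 52 + 1; total 2 cycles.
53 − 2 = 51 transpositions; sign(π) = (−1)^51 = -1.
The Jacobi symbol (39|53) = -1 (Zolotarev) agrees.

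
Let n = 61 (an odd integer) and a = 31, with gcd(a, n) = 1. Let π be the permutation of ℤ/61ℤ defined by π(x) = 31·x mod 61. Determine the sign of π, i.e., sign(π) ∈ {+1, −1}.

Orbit of 28 under x↦31x: [28, 14, 7, 34, 17, 39, 50]… (length divides ord_61(31)).
Cycle lengths of π_31 on ℤ/61ℤ: [60, 1]; 2 cycles in total.
n − c = 61 − 2 = 59; sign = (−1)^59 = -1.
(31|61)_J = -1 (Zolotarev's lemma cross-check).

-1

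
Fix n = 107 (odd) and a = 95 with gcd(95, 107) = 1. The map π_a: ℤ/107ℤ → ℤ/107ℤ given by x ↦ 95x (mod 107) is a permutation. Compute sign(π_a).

-1

Trace 45: π^k(45) = [45, 102, 60, 29, 80, 3, 71] for k=0..6.
Cycle lengths of π_95 on ℤ/107ℤ: [106, 1]; 2 cycles in total.
n − c = 107 − 2 = 105; sign = (−1)^105 = -1.
(95|107)_J = -1 (Zolotarev's lemma cross-check).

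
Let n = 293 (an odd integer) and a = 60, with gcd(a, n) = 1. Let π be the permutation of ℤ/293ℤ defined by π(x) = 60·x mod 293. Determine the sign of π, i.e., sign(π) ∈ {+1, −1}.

Orbit of 205 under x↦60x: [205, 287, 226, 82, 232, 149, 150]… (length divides ord_293(60)).
Cycle lengths of π_60 on ℤ/293ℤ: [73, 73, 73, 73, 1]; 5 cycles in total.
With 5 cycles on 293 points, sign = (−1)^{293−5} = +1.

+1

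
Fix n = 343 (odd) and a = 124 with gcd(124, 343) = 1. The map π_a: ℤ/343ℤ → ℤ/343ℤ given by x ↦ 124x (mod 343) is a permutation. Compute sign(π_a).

-1

Start at x=59: 59 → 113 → 292 → 193 → 265 → 275 → 143 → … (one orbit).
Decompose π into cycles: lengths [294, 42, 6, 1] (4 cycles, including the fixed point 0).
343 − 4 = 339 transpositions; sign(π) = (−1)^339 = -1.
The Jacobi symbol (124|343) = -1 (Zolotarev) agrees.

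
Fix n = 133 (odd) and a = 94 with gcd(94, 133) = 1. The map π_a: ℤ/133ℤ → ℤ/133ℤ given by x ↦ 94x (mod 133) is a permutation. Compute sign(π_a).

Trace 132: π^k(132) = [132, 39, 75, 1, 94, 58] for k=0..5.
Cycle lengths of π_94 on ℤ/133ℤ: [6, 6, 6, 6, 6, 6, 6, 6, 6, 6, 6, 6, 6, 6, 6, 6, 6, 6, 6, 2, 2, 2, 2, 2, 2, 2, 2, 2, 1]; 29 cycles in total.
sign(π) = (−1)^{n − #cycles} = (−1)^{133−29} = (−1)^104 = +1.
The Jacobi symbol (94|133) = +1 (Zolotarev) agrees.

+1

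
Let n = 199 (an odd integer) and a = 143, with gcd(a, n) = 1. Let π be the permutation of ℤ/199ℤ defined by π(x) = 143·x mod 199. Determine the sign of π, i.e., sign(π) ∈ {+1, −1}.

Orbit of 34 under x↦143x: [34, 86, 159, 51, 129, 139, 176]… (length divides ord_199(143)).
π_143 has 2 disjoint cycles with lengths [198, 1] on {0,…,198}.
2 cycles on 199: each ℓ→(−1)^(ℓ−1), product (−1)^197 = -1.
Check: (143/199) = -1 by Zolotarev.

-1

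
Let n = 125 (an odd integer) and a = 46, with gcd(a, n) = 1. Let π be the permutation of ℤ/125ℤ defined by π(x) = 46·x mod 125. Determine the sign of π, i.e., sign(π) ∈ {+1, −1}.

Start at x=61: 61 → 56 → 76 → 121 → 66 → 36 → 31 → … (one orbit).
Cycle lengths of π_46 on ℤ/125ℤ: [25, 25, 25, 25, 5, 5, 5, 5, 1, 1, 1, 1, 1]; 13 cycles in total.
125 − 13 = 112 transpositions; sign(π) = (−1)^112 = +1.

+1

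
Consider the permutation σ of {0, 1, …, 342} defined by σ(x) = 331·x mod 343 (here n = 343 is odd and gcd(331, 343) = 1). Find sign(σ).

+1

Trace 144: π^k(144) = [144, 330, 156, 186, 169, 30, 326] for k=0..6.
Cycle type of π: 147×2 + 21×2 + 3×2 + 1; total 7 cycles.
n − c = 343 − 7 = 336; sign = (−1)^336 = +1.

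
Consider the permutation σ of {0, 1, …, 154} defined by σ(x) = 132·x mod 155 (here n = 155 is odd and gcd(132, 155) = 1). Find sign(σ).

Trace 64: π^k(64) = [64, 78, 66, 32, 39, 33, 16] for k=0..6.
π_132 has 14 disjoint cycles with lengths [20, 20, 20, 20, 20, 20, 5, 5, 5, 5, 5, 5, 4, 1] on {0,…,154}.
14 cycles on 155: each ℓ→(−1)^(ℓ−1), product (−1)^141 = -1.
Check: (132/155) = -1 by Zolotarev.

-1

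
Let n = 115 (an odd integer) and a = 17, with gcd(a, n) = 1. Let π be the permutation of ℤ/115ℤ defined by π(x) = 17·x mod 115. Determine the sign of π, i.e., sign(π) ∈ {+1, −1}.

Orbit of 67 under x↦17x: [67, 104, 43, 41, 7, 4, 68]… (length divides ord_115(17)).
π_17 has 5 disjoint cycles with lengths [44, 44, 22, 4, 1] on {0,…,114}.
115 − 5 = 110 transpositions; sign(π) = (−1)^110 = +1.

+1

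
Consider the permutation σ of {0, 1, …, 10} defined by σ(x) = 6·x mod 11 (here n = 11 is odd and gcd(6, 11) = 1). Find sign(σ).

Start at x=9: 9 → 10 → 5 → 8 → 4 → 2 → 1 → … (one orbit).
Cycle type of π: 10 + 1; total 2 cycles.
n − c = 11 − 2 = 9; sign = (−1)^9 = -1.
(6|11)_J = -1 (Zolotarev's lemma cross-check).

-1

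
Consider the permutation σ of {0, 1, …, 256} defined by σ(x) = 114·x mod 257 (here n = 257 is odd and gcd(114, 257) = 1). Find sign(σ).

Trace 23: π^k(23) = [23, 52, 17, 139, 169, 248, 2] for k=0..6.
π_114 has 3 disjoint cycles with lengths [128, 128, 1] on {0,…,256}.
With 3 cycles on 257 points, sign = (−1)^{257−3} = +1.
The Jacobi symbol (114|257) = +1 (Zolotarev) agrees.

+1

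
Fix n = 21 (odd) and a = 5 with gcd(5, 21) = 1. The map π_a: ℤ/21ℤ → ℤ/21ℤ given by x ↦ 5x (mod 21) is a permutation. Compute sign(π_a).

Orbit of 4 under x↦5x: [4, 20, 16, 17, 1, 5]… (length divides ord_21(5)).
The orbit structure of x ↦ 5x mod 21: 5 orbits of sizes [6, 6, 6, 2, 1].
21 − 5 = 16 transpositions; sign(π) = (−1)^16 = +1.
Via Zolotarev, sign(π_{5}) = (5|21) = +1.

+1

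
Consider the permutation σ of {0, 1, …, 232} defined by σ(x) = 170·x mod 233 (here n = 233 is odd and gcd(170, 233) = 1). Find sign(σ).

+1

Orbit of 116 under x↦170x: [116, 148, 229, 19, 201, 152, 210]… (length divides ord_233(170)).
The orbit structure of x ↦ 170x mod 233: 5 orbits of sizes [58, 58, 58, 58, 1].
Σ(ℓ_i−1) = 233−5 = 228; sign = (−1)^228 = +1.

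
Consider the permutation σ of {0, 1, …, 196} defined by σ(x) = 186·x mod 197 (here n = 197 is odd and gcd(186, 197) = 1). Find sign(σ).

Orbit of 5 under x↦186x: [5, 142, 14, 43, 118, 81, 94]… (length divides ord_197(186)).
2 cycles of lengths [196, 1].
Σ(ℓ_i−1) = 197−2 = 195; sign = (−1)^195 = -1.
(186|197)_J = -1 (Zolotarev's lemma cross-check).

-1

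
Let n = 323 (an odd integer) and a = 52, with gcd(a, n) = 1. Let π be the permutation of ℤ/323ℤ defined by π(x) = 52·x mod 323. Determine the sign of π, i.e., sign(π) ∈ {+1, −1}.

Start at x=35: 35 → 205 → 1 → 52 → 120 → 103 → 188 → … (one orbit).
π_52 has 34 disjoint cycles with lengths [18, 18, 18, 18, 18, 18, 18, 18, 18, 18, 18, 18, 18, 18, 18, 18, 18, 1, 1, 1, 1, 1, 1, 1, 1, 1, 1, 1, 1, 1, 1, 1, 1, 1] on {0,…,322}.
n − c = 323 − 34 = 289; sign = (−1)^289 = -1.
Via Zolotarev, sign(π_{52}) = (52|323) = -1.

-1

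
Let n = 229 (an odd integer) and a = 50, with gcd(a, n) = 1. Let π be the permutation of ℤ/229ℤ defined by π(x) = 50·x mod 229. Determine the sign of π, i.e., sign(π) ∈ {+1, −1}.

-1

Orbit of 216 under x↦50x: [216, 37, 18, 213, 116, 75, 86]… (length divides ord_229(50)).
π_50 has 2 disjoint cycles with lengths [228, 1] on {0,…,228}.
Σ(ℓ_i−1) = 229−2 = 227; sign = (−1)^227 = -1.
The Jacobi symbol (50|229) = -1 (Zolotarev) agrees.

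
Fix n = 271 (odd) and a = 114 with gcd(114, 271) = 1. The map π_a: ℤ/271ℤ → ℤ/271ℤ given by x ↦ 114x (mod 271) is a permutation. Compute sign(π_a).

Trace 32: π^k(32) = [32, 125, 158, 126, 1, 114, 259] for k=0..6.
The orbit structure of x ↦ 114x mod 271: 11 orbits of sizes [27, 27, 27, 27, 27, 27, 27, 27, 27, 27, 1].
With 11 cycles on 271 points, sign = (−1)^{271−11} = +1.
Via Zolotarev, sign(π_{114}) = (114|271) = +1.

+1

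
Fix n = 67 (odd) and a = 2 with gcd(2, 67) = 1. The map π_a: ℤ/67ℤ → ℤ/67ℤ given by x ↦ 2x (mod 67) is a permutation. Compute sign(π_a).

Start at x=30: 30 → 60 → 53 → 39 → 11 → 22 → 44 → … (one orbit).
2 cycles of lengths [66, 1].
With 2 cycles on 67 points, sign = (−1)^{67−2} = -1.
(2|67)_J = -1 (Zolotarev's lemma cross-check).

-1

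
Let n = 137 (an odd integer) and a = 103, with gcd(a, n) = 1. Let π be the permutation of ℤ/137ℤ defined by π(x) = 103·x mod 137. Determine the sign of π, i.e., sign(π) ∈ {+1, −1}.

Orbit of 74 under x↦103x: [74, 87, 56, 14, 72, 18, 73]… (length divides ord_137(103)).
Decompose π into cycles: lengths [34, 34, 34, 34, 1] (5 cycles, including the fixed point 0).
Σ(ℓ_i−1) = 137−5 = 132; sign = (−1)^132 = +1.

+1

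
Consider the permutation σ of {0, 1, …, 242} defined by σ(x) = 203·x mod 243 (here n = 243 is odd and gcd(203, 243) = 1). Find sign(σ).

-1

Trace 215: π^k(215) = [215, 148, 155, 118, 140, 232, 197] for k=0..6.
The orbit structure of x ↦ 203x mod 243: 6 orbits of sizes [162, 54, 18, 6, 2, 1].
243 − 6 = 237 transpositions; sign(π) = (−1)^237 = -1.
Via Zolotarev, sign(π_{203}) = (203|243) = -1.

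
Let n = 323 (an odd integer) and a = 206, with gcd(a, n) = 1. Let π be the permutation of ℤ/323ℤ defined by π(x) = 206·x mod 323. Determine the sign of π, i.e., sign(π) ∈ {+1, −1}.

Trace 26: π^k(26) = [26, 188, 291, 191, 263, 237, 49] for k=0..6.
π_206 has 9 disjoint cycles with lengths [72, 72, 72, 72, 9, 9, 8, 8, 1] on {0,…,322}.
sign(π) = (−1)^{n − #cycles} = (−1)^{323−9} = (−1)^314 = +1.
The Jacobi symbol (206|323) = +1 (Zolotarev) agrees.

+1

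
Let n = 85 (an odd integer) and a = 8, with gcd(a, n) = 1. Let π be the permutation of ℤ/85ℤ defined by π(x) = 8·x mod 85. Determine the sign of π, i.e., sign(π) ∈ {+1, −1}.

-1

Start at x=2: 2 → 16 → 43 → 4 → 32 → 1 → 8 → … (one orbit).
The orbit structure of x ↦ 8x mod 85: 12 orbits of sizes [8, 8, 8, 8, 8, 8, 8, 8, 8, 8, 4, 1].
sign(π) = (−1)^{n − #cycles} = (−1)^{85−12} = (−1)^73 = -1.
Zolotarev: (8|85) = -1, matching the cycle-count sign.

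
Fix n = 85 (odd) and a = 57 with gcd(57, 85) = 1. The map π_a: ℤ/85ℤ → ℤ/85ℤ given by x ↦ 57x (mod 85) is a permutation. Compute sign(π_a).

+1

Orbit of 16 under x↦57x: [16, 62, 49, 73, 81, 27, 9]… (length divides ord_85(57)).
Cycle lengths of π_57 on ℤ/85ℤ: [16, 16, 16, 16, 16, 4, 1]; 7 cycles in total.
85 − 7 = 78 transpositions; sign(π) = (−1)^78 = +1.
Check: (57/85) = +1 by Zolotarev.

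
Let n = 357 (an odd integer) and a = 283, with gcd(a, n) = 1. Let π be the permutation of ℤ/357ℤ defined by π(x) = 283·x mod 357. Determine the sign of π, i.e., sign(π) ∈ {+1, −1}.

Orbit of 199 under x↦283x: [199, 268, 160, 298, 82, 1, 283]… (length divides ord_357(283)).
π_283 has 15 disjoint cycles with lengths [48, 48, 48, 48, 48, 48, 16, 16, 16, 6, 6, 6, 1, 1, 1] on {0,…,356}.
n − c = 357 − 15 = 342; sign = (−1)^342 = +1.
(283|357)_J = +1 (Zolotarev's lemma cross-check).

+1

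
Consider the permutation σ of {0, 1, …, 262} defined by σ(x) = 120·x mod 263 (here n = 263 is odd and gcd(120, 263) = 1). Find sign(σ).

Start at x=170: 170 → 149 → 259 → 46 → 260 → 166 → 195 → … (one orbit).
The orbit structure of x ↦ 120x mod 263: 2 orbits of sizes [262, 1].
n − c = 263 − 2 = 261; sign = (−1)^261 = -1.

-1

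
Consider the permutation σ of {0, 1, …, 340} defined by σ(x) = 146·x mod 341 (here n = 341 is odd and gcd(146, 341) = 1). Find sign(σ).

-1

Orbit of 229 under x↦146x: [229, 16, 290, 56, 333, 196, 313]… (length divides ord_341(146)).
Decompose π into cycles: lengths [30, 30, 30, 30, 30, 30, 30, 30, 30, 30, 30, 5, 5, 1] (14 cycles, including the fixed point 0).
14 cycles on 341: each ℓ→(−1)^(ℓ−1), product (−1)^327 = -1.
The Jacobi symbol (146|341) = -1 (Zolotarev) agrees.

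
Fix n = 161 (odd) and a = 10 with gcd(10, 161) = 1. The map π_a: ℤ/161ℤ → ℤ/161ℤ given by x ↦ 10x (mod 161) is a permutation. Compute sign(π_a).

+1

Trace 116: π^k(116) = [116, 33, 8, 80, 156, 111, 144] for k=0..6.
5 cycles of lengths [66, 66, 22, 6, 1].
With 5 cycles on 161 points, sign = (−1)^{161−5} = +1.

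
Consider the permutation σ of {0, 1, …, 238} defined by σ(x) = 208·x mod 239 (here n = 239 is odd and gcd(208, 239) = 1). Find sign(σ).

Orbit of 4 under x↦208x: [4, 115, 20, 97, 100, 7, 22]… (length divides ord_239(208)).
Cycle lengths of π_208 on ℤ/239ℤ: [238, 1]; 2 cycles in total.
2 cycles on 239: each ℓ→(−1)^(ℓ−1), product (−1)^237 = -1.

-1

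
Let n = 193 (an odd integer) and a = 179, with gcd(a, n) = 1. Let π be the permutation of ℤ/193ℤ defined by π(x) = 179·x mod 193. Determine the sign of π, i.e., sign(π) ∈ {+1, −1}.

Orbit of 184 under x↦179x: [184, 126, 166, 185, 112, 169, 143]… (length divides ord_193(179)).
Cycle type of π: 32×6 + 1; total 7 cycles.
7 cycles on 193: each ℓ→(−1)^(ℓ−1), product (−1)^186 = +1.

+1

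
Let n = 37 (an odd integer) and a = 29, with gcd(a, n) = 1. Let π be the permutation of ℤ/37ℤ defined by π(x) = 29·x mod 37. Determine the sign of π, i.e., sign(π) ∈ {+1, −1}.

-1

Start at x=36: 36 → 8 → 10 → 31 → 11 → 23 → 1 → … (one orbit).
The orbit structure of x ↦ 29x mod 37: 4 orbits of sizes [12, 12, 12, 1].
n − c = 37 − 4 = 33; sign = (−1)^33 = -1.
Check: (29/37) = -1 by Zolotarev.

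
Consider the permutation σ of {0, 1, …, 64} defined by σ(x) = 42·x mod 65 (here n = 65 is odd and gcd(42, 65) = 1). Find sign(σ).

-1

Orbit of 29 under x↦42x: [29, 48, 1, 42, 9, 53, 16]… (length divides ord_65(42)).
The orbit structure of x ↦ 42x mod 65: 10 orbits of sizes [12, 12, 12, 12, 4, 3, 3, 3, 3, 1].
10 cycles on 65: each ℓ→(−1)^(ℓ−1), product (−1)^55 = -1.
Zolotarev: (42|65) = -1, matching the cycle-count sign.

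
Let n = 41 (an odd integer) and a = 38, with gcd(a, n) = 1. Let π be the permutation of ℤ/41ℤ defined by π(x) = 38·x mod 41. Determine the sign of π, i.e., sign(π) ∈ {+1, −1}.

-1

Trace 3: π^k(3) = [3, 32, 27, 1, 38, 9, 14] for k=0..6.
π_38 has 6 disjoint cycles with lengths [8, 8, 8, 8, 8, 1] on {0,…,40}.
n − c = 41 − 6 = 35; sign = (−1)^35 = -1.
Via Zolotarev, sign(π_{38}) = (38|41) = -1.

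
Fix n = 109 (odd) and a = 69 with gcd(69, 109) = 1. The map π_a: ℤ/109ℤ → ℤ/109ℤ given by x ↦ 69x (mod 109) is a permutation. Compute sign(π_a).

Start at x=96: 96 → 84 → 19 → 3 → 98 → 4 → 58 → … (one orbit).
The orbit structure of x ↦ 69x mod 109: 2 orbits of sizes [108, 1].
With 2 cycles on 109 points, sign = (−1)^{109−2} = -1.

-1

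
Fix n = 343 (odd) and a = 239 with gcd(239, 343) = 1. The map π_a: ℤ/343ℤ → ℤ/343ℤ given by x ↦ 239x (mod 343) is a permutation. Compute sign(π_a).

+1

Orbit of 232 under x↦239x: [232, 225, 267, 15, 155, 1, 239]… (length divides ord_343(239)).
π_239 has 19 disjoint cycles with lengths [49, 49, 49, 49, 49, 49, 7, 7, 7, 7, 7, 7, 1, 1, 1, 1, 1, 1, 1] on {0,…,342}.
19 cycles on 343: each ℓ→(−1)^(ℓ−1), product (−1)^324 = +1.
(239|343)_J = +1 (Zolotarev's lemma cross-check).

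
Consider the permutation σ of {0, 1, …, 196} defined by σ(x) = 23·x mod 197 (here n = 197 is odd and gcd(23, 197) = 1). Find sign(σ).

Trace 172: π^k(172) = [172, 16, 171, 190, 36, 40, 132] for k=0..6.
Cycle lengths of π_23 on ℤ/197ℤ: [49, 49, 49, 49, 1]; 5 cycles in total.
197 − 5 = 192 transpositions; sign(π) = (−1)^192 = +1.
Check: (23/197) = +1 by Zolotarev.

+1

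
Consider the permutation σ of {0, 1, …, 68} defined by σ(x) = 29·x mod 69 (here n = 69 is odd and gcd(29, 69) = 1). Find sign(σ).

Start at x=59: 59 → 55 → 8 → 25 → 35 → 49 → 41 → … (one orbit).
Decompose π into cycles: lengths [22, 22, 11, 11, 2, 1] (6 cycles, including the fixed point 0).
6 cycles on 69: each ℓ→(−1)^(ℓ−1), product (−1)^63 = -1.
Check: (29/69) = -1 by Zolotarev.

-1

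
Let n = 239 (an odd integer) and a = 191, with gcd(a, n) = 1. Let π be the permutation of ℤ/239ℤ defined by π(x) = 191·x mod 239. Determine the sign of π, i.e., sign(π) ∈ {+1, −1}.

-1

Trace 122: π^k(122) = [122, 119, 24, 43, 87, 126, 166] for k=0..6.
Cycle lengths of π_191 on ℤ/239ℤ: [238, 1]; 2 cycles in total.
Σ(ℓ_i−1) = 239−2 = 237; sign = (−1)^237 = -1.
The Jacobi symbol (191|239) = -1 (Zolotarev) agrees.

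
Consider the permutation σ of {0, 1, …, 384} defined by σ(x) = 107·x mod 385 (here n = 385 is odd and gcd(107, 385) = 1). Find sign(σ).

+1

Start at x=221: 221 → 162 → 9 → 193 → 246 → 142 → 179 → … (one orbit).
15 cycles of lengths [60, 60, 60, 60, 30, 30, 20, 20, 12, 12, 10, 4, 3, 3, 1].
15 cycles on 385: each ℓ→(−1)^(ℓ−1), product (−1)^370 = +1.
Check: (107/385) = +1 by Zolotarev.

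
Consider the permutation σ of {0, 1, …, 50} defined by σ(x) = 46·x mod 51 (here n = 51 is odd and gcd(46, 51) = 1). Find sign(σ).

Trace 7: π^k(7) = [7, 16, 22, 43, 40, 4, 31] for k=0..6.
6 cycles of lengths [16, 16, 16, 1, 1, 1].
Σ(ℓ_i−1) = 51−6 = 45; sign = (−1)^45 = -1.

-1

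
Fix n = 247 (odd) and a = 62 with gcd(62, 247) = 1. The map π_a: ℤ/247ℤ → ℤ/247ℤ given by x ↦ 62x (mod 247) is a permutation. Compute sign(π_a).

Start at x=61: 61 → 77 → 81 → 82 → 144 → 36 → 9 → … (one orbit).
The orbit structure of x ↦ 62x mod 247: 17 orbits of sizes [18, 18, 18, 18, 18, 18, 18, 18, 18, 18, 18, 18, 9, 9, 6, 6, 1].
With 17 cycles on 247 points, sign = (−1)^{247−17} = +1.
Via Zolotarev, sign(π_{62}) = (62|247) = +1.

+1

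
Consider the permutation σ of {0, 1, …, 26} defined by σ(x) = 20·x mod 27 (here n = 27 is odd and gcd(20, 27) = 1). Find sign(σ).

Start at x=19: 19 → 2 → 13 → 17 → 16 → 23 → 1 → … (one orbit).
Cycle lengths of π_20 on ℤ/27ℤ: [18, 6, 2, 1]; 4 cycles in total.
4 cycles on 27: each ℓ→(−1)^(ℓ−1), product (−1)^23 = -1.

-1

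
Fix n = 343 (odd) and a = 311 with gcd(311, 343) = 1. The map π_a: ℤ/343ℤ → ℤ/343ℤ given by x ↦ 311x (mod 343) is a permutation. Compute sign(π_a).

Orbit of 41 under x↦311x: [41, 60, 138, 43, 339, 128, 20]… (length divides ord_343(311)).
Cycle type of π: 294 + 42 + 6 + 1; total 4 cycles.
n − c = 343 − 4 = 339; sign = (−1)^339 = -1.
The Jacobi symbol (311|343) = -1 (Zolotarev) agrees.

-1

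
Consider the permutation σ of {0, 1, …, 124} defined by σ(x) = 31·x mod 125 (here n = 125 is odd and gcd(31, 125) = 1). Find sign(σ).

Orbit of 81 under x↦31x: [81, 11, 91, 71, 76, 106, 36]… (length divides ord_125(31)).
The orbit structure of x ↦ 31x mod 125: 13 orbits of sizes [25, 25, 25, 25, 5, 5, 5, 5, 1, 1, 1, 1, 1].
sign(π) = (−1)^{n − #cycles} = (−1)^{125−13} = (−1)^112 = +1.
(31|125)_J = +1 (Zolotarev's lemma cross-check).

+1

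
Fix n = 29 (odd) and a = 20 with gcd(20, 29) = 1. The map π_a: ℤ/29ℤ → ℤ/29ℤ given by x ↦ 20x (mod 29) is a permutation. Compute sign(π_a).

Trace 7: π^k(7) = [7, 24, 16, 1, 20, 23, 25] for k=0..6.
Cycle lengths of π_20 on ℤ/29ℤ: [7, 7, 7, 7, 1]; 5 cycles in total.
Σ(ℓ_i−1) = 29−5 = 24; sign = (−1)^24 = +1.
Via Zolotarev, sign(π_{20}) = (20|29) = +1.

+1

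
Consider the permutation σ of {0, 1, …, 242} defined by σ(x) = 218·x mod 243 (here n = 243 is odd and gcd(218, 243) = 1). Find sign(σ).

Start at x=61: 61 → 176 → 217 → 164 → 31 → 197 → 178 → … (one orbit).
π_218 has 6 disjoint cycles with lengths [162, 54, 18, 6, 2, 1] on {0,…,242}.
sign(π) = (−1)^{n − #cycles} = (−1)^{243−6} = (−1)^237 = -1.
The Jacobi symbol (218|243) = -1 (Zolotarev) agrees.

-1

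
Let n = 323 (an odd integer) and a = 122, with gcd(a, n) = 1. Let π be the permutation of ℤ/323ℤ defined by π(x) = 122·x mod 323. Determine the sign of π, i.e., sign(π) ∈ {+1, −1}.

Trace 31: π^k(31) = [31, 229, 160, 140, 284, 87, 278] for k=0..6.
Cycle lengths of π_122 on ℤ/323ℤ: [48, 48, 48, 48, 48, 48, 16, 6, 6, 6, 1]; 11 cycles in total.
11 cycles on 323: each ℓ→(−1)^(ℓ−1), product (−1)^312 = +1.

+1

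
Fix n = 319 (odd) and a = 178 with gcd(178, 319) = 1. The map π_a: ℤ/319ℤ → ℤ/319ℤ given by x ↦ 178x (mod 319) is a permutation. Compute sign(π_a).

-1

Orbit of 296 under x↦178x: [296, 53, 183, 36, 28, 199, 13]… (length divides ord_319(178)).
Cycle lengths of π_178 on ℤ/319ℤ: [70, 70, 70, 70, 14, 14, 10, 1]; 8 cycles in total.
n − c = 319 − 8 = 311; sign = (−1)^311 = -1.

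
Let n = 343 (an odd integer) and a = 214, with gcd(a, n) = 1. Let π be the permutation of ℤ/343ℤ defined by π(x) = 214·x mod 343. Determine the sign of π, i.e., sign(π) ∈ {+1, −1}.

+1

Start at x=263: 263 → 30 → 246 → 165 → 324 → 50 → 67 → … (one orbit).
31 cycles of lengths [21, 21, 21, 21, 21, 21, 21, 21, 21, 21, 21, 21, 21, 21, 3, 3, 3, 3, 3, 3, 3, 3, 3, 3, 3, 3, 3, 3, 3, 3, 1].
With 31 cycles on 343 points, sign = (−1)^{343−31} = +1.
The Jacobi symbol (214|343) = +1 (Zolotarev) agrees.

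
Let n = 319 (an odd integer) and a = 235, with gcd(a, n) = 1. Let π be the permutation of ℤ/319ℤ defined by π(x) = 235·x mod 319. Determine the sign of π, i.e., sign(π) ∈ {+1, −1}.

Orbit of 280 under x↦235x: [280, 86, 113, 78, 147, 93, 163]… (length divides ord_319(235)).
π_235 has 6 disjoint cycles with lengths [140, 140, 28, 5, 5, 1] on {0,…,318}.
Σ(ℓ_i−1) = 319−6 = 313; sign = (−1)^313 = -1.
The Jacobi symbol (235|319) = -1 (Zolotarev) agrees.

-1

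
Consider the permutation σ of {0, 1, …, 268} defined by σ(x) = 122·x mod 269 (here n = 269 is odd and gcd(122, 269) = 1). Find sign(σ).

Orbit of 215 under x↦122x: [215, 137, 36, 88, 245, 31, 16]… (length divides ord_269(122)).
2 cycles of lengths [268, 1].
sign(π) = (−1)^{n − #cycles} = (−1)^{269−2} = (−1)^267 = -1.
(122|269)_J = -1 (Zolotarev's lemma cross-check).

-1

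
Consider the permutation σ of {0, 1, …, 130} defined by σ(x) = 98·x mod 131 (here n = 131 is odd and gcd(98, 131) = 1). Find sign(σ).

-1

Orbit of 74 under x↦98x: [74, 47, 21, 93, 75, 14, 62]… (length divides ord_131(98)).
π_98 has 2 disjoint cycles with lengths [130, 1] on {0,…,130}.
sign(π) = (−1)^{n − #cycles} = (−1)^{131−2} = (−1)^129 = -1.
The Jacobi symbol (98|131) = -1 (Zolotarev) agrees.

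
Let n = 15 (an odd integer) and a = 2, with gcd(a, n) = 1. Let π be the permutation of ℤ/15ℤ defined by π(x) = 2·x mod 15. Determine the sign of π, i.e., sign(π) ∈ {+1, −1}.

Start at x=8: 8 → 1 → 2 → 4 → 8 (one orbit).
π_2 has 5 disjoint cycles with lengths [4, 4, 4, 2, 1] on {0,…,14}.
n − c = 15 − 5 = 10; sign = (−1)^10 = +1.
Via Zolotarev, sign(π_{2}) = (2|15) = +1.

+1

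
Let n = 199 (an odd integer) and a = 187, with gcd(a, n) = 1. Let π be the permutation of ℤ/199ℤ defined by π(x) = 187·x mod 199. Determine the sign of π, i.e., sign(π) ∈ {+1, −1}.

+1

Trace 62: π^k(62) = [62, 52, 172, 125, 92, 90, 114] for k=0..6.
7 cycles of lengths [33, 33, 33, 33, 33, 33, 1].
With 7 cycles on 199 points, sign = (−1)^{199−7} = +1.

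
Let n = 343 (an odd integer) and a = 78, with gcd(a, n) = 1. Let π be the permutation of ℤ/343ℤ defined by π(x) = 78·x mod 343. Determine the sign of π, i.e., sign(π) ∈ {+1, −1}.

+1

Trace 225: π^k(225) = [225, 57, 330, 15, 141, 22, 1] for k=0..6.
Cycle type of π: 49×6 + 7×6 + 1×7; total 19 cycles.
sign(π) = (−1)^{n − #cycles} = (−1)^{343−19} = (−1)^324 = +1.
The Jacobi symbol (78|343) = +1 (Zolotarev) agrees.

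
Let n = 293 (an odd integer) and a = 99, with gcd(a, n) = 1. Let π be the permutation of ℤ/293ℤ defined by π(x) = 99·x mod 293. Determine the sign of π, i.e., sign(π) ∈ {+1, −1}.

Start at x=81: 81 → 108 → 144 → 192 → 256 → 146 → 97 → … (one orbit).
π_99 has 2 disjoint cycles with lengths [292, 1] on {0,…,292}.
With 2 cycles on 293 points, sign = (−1)^{293−2} = -1.
Via Zolotarev, sign(π_{99}) = (99|293) = -1.

-1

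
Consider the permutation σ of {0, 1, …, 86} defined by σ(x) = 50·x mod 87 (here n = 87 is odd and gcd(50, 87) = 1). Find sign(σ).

Trace 16: π^k(16) = [16, 17, 67, 44, 25, 32, 34] for k=0..6.
The orbit structure of x ↦ 50x mod 87: 5 orbits of sizes [28, 28, 28, 2, 1].
87 − 5 = 82 transpositions; sign(π) = (−1)^82 = +1.
Zolotarev: (50|87) = +1, matching the cycle-count sign.

+1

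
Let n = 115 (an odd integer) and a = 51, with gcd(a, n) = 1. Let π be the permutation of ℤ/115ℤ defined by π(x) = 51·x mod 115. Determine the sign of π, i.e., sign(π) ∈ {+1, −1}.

-1

Start at x=61: 61 → 6 → 76 → 81 → 106 → 1 → 51 → … (one orbit).
Decompose π into cycles: lengths [22, 22, 22, 22, 22, 1, 1, 1, 1, 1] (10 cycles, including the fixed point 0).
sign(π) = (−1)^{n − #cycles} = (−1)^{115−10} = (−1)^105 = -1.
Zolotarev: (51|115) = -1, matching the cycle-count sign.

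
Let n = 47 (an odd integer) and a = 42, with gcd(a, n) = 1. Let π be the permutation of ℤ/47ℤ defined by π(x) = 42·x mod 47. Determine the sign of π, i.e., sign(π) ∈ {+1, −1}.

Trace 27: π^k(27) = [27, 6, 17, 9, 2, 37, 3] for k=0..6.
π_42 has 3 disjoint cycles with lengths [23, 23, 1] on {0,…,46}.
47 − 3 = 44 transpositions; sign(π) = (−1)^44 = +1.

+1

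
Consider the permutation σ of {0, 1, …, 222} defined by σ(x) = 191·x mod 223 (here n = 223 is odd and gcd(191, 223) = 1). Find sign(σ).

Trace 128: π^k(128) = [128, 141, 171, 103, 49, 216, 1] for k=0..6.
π_191 has 4 disjoint cycles with lengths [74, 74, 74, 1] on {0,…,222}.
n − c = 223 − 4 = 219; sign = (−1)^219 = -1.

-1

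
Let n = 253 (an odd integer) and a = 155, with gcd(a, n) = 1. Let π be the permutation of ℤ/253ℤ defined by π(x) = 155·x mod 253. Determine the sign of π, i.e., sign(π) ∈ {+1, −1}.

Trace 166: π^k(166) = [166, 177, 111, 1, 155, 243, 221] for k=0..6.
Cycle lengths of π_155 on ℤ/253ℤ: [22, 22, 22, 22, 22, 22, 22, 22, 22, 22, 22, 1, 1, 1, 1, 1, 1, 1, 1, 1, 1, 1]; 22 cycles in total.
sign(π) = (−1)^{n − #cycles} = (−1)^{253−22} = (−1)^231 = -1.

-1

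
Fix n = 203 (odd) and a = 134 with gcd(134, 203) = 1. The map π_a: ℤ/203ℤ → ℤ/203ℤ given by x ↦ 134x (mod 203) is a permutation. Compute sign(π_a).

-1

Start at x=134: 134 → 92 → 148 → 141 → 15 → 183 → 162 → … (one orbit).
14 cycles of lengths [28, 28, 28, 28, 28, 28, 28, 1, 1, 1, 1, 1, 1, 1].
Σ(ℓ_i−1) = 203−14 = 189; sign = (−1)^189 = -1.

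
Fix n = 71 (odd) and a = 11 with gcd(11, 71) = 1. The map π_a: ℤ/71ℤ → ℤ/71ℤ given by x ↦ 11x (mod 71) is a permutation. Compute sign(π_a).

Orbit of 7 under x↦11x: [7, 6, 66, 16, 34, 19, 67]… (length divides ord_71(11)).
The orbit structure of x ↦ 11x mod 71: 2 orbits of sizes [70, 1].
Σ(ℓ_i−1) = 71−2 = 69; sign = (−1)^69 = -1.

-1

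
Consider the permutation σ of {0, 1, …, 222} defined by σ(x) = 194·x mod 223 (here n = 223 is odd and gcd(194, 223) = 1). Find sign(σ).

Start at x=165: 165 → 121 → 59 → 73 → 113 → 68 → 35 → … (one orbit).
2 cycles of lengths [222, 1].
223 − 2 = 221 transpositions; sign(π) = (−1)^221 = -1.
Zolotarev: (194|223) = -1, matching the cycle-count sign.

-1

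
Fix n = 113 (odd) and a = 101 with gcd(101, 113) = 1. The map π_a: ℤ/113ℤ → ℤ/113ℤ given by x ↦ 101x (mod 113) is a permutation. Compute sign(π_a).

-1

Start at x=70: 70 → 64 → 23 → 63 → 35 → 32 → 68 → … (one orbit).
Cycle lengths of π_101 on ℤ/113ℤ: [112, 1]; 2 cycles in total.
2 cycles on 113: each ℓ→(−1)^(ℓ−1), product (−1)^111 = -1.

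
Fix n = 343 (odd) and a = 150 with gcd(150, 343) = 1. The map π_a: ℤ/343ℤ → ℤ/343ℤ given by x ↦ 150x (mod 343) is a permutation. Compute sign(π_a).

-1

Start at x=218: 218 → 115 → 100 → 251 → 263 → 5 → 64 → … (one orbit).
Decompose π into cycles: lengths [294, 42, 6, 1] (4 cycles, including the fixed point 0).
4 cycles on 343: each ℓ→(−1)^(ℓ−1), product (−1)^339 = -1.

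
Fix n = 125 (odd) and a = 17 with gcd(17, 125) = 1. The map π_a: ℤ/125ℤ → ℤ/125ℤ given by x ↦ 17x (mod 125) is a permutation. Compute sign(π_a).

Start at x=77: 77 → 59 → 3 → 51 → 117 → 114 → 63 → … (one orbit).
Decompose π into cycles: lengths [100, 20, 4, 1] (4 cycles, including the fixed point 0).
125 − 4 = 121 transpositions; sign(π) = (−1)^121 = -1.
Via Zolotarev, sign(π_{17}) = (17|125) = -1.

-1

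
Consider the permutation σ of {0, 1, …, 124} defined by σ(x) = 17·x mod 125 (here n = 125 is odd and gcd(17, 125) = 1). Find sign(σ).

-1

Orbit of 94 under x↦17x: [94, 98, 41, 72, 99, 58, 111]… (length divides ord_125(17)).
The orbit structure of x ↦ 17x mod 125: 4 orbits of sizes [100, 20, 4, 1].
125 − 4 = 121 transpositions; sign(π) = (−1)^121 = -1.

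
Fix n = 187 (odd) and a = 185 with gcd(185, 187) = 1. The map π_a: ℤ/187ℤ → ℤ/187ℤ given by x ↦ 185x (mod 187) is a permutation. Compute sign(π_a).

+1

Start at x=135: 135 → 104 → 166 → 42 → 103 → 168 → 38 → … (one orbit).
9 cycles of lengths [40, 40, 40, 40, 8, 8, 5, 5, 1].
187 − 9 = 178 transpositions; sign(π) = (−1)^178 = +1.
Zolotarev: (185|187) = +1, matching the cycle-count sign.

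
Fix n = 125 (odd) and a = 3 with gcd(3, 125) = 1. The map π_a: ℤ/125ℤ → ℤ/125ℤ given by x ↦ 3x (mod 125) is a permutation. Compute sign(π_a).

-1

Trace 1: π^k(1) = [1, 3, 9, 27, 81, 118, 104] for k=0..6.
Cycle type of π: 100 + 20 + 4 + 1; total 4 cycles.
With 4 cycles on 125 points, sign = (−1)^{125−4} = -1.
Zolotarev: (3|125) = -1, matching the cycle-count sign.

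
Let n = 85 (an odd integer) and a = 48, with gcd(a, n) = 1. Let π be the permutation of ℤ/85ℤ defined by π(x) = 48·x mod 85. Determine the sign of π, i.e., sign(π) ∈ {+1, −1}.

Trace 57: π^k(57) = [57, 16, 3, 59, 27, 21, 73] for k=0..6.
7 cycles of lengths [16, 16, 16, 16, 16, 4, 1].
sign(π) = (−1)^{n − #cycles} = (−1)^{85−7} = (−1)^78 = +1.
Zolotarev: (48|85) = +1, matching the cycle-count sign.

+1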